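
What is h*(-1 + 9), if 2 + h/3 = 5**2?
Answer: 552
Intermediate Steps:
h = 69 (h = -6 + 3*5**2 = -6 + 3*25 = -6 + 75 = 69)
h*(-1 + 9) = 69*(-1 + 9) = 69*8 = 552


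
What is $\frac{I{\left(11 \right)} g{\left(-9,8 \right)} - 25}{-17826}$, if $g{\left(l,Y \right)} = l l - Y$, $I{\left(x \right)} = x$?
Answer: $- \frac{389}{8913} \approx -0.043644$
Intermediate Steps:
$g{\left(l,Y \right)} = l^{2} - Y$
$\frac{I{\left(11 \right)} g{\left(-9,8 \right)} - 25}{-17826} = \frac{11 \left(\left(-9\right)^{2} - 8\right) - 25}{-17826} = \left(11 \left(81 - 8\right) - 25\right) \left(- \frac{1}{17826}\right) = \left(11 \cdot 73 - 25\right) \left(- \frac{1}{17826}\right) = \left(803 - 25\right) \left(- \frac{1}{17826}\right) = 778 \left(- \frac{1}{17826}\right) = - \frac{389}{8913}$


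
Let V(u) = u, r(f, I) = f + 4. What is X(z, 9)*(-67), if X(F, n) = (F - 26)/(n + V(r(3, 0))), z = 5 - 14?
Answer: 2345/16 ≈ 146.56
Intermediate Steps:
r(f, I) = 4 + f
z = -9
X(F, n) = (-26 + F)/(7 + n) (X(F, n) = (F - 26)/(n + (4 + 3)) = (-26 + F)/(n + 7) = (-26 + F)/(7 + n))
X(z, 9)*(-67) = ((-26 - 9)/(7 + 9))*(-67) = (-35/16)*(-67) = ((1/16)*(-35))*(-67) = -35/16*(-67) = 2345/16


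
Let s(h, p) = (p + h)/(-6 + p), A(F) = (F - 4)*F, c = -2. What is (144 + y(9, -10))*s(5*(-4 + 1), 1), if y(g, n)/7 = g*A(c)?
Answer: 2520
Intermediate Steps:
A(F) = F*(-4 + F) (A(F) = (-4 + F)*F = F*(-4 + F))
s(h, p) = (h + p)/(-6 + p)
y(g, n) = 84*g (y(g, n) = 7*(g*(-2*(-4 - 2))) = 7*(g*(-2*(-6))) = 7*(g*12) = 7*(12*g) = 84*g)
(144 + y(9, -10))*s(5*(-4 + 1), 1) = (144 + 84*9)*((5*(-4 + 1) + 1)/(-6 + 1)) = (144 + 756)*((5*(-3) + 1)/(-5)) = 900*(-(-15 + 1)/5) = 900*(-⅕*(-14)) = 900*(14/5) = 2520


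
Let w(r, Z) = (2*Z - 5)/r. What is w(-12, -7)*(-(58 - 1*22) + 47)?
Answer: 209/12 ≈ 17.417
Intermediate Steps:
w(r, Z) = (-5 + 2*Z)/r
w(-12, -7)*(-(58 - 1*22) + 47) = ((-5 + 2*(-7))/(-12))*(-(58 - 1*22) + 47) = (-(-5 - 14)/12)*(-(58 - 22) + 47) = (-1/12*(-19))*(-1*36 + 47) = 19*(-36 + 47)/12 = (19/12)*11 = 209/12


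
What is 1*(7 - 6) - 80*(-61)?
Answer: 4881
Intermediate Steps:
1*(7 - 6) - 80*(-61) = 1*1 + 4880 = 1 + 4880 = 4881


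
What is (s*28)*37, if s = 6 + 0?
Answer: 6216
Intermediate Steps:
s = 6
(s*28)*37 = (6*28)*37 = 168*37 = 6216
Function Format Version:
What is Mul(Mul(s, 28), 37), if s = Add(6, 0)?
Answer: 6216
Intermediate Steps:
s = 6
Mul(Mul(s, 28), 37) = Mul(Mul(6, 28), 37) = Mul(168, 37) = 6216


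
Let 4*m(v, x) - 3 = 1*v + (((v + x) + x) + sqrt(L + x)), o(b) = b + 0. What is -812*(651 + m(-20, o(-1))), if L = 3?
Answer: -520695 - 203*sqrt(2) ≈ -5.2098e+5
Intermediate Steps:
o(b) = b
m(v, x) = 3/4 + v/2 + x/2 + sqrt(3 + x)/4 (m(v, x) = 3/4 + (1*v + (((v + x) + x) + sqrt(3 + x)))/4 = 3/4 + (v + ((v + 2*x) + sqrt(3 + x)))/4 = 3/4 + (v + (v + sqrt(3 + x) + 2*x))/4 = 3/4 + (sqrt(3 + x) + 2*v + 2*x)/4 = 3/4 + (v/2 + x/2 + sqrt(3 + x)/4) = 3/4 + v/2 + x/2 + sqrt(3 + x)/4)
-812*(651 + m(-20, o(-1))) = -812*(651 + (3/4 + (1/2)*(-20) + (1/2)*(-1) + sqrt(3 - 1)/4)) = -812*(651 + (3/4 - 10 - 1/2 + sqrt(2)/4)) = -812*(651 + (-39/4 + sqrt(2)/4)) = -812*(2565/4 + sqrt(2)/4) = -520695 - 203*sqrt(2)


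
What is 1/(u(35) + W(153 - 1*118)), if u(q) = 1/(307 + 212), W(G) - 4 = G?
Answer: 519/20242 ≈ 0.025640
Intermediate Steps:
W(G) = 4 + G
u(q) = 1/519
1/(u(35) + W(153 - 1*118)) = 1/(1/519 + (4 + (153 - 1*118))) = 1/(1/519 + (4 + (153 - 118))) = 1/(1/519 + (4 + 35)) = 1/(1/519 + 39) = 1/(20242/519) = 519/20242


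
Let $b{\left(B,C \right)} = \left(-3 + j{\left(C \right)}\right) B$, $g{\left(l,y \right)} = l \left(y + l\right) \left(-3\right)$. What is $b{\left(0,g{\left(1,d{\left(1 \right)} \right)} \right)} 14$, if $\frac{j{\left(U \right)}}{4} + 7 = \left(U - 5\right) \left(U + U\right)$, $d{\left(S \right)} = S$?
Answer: $0$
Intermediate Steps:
$j{\left(U \right)} = -28 + 8 U \left(-5 + U\right)$ ($j{\left(U \right)} = -28 + 4 \left(U - 5\right) \left(U + U\right) = -28 + 4 \left(-5 + U\right) 2 U = -28 + 4 \cdot 2 U \left(-5 + U\right) = -28 + 8 U \left(-5 + U\right)$)
$g{\left(l,y \right)} = - 3 l \left(l + y\right)$ ($g{\left(l,y \right)} = l \left(l + y\right) \left(-3\right) = - 3 l \left(l + y\right)$)
$b{\left(B,C \right)} = B \left(-31 - 40 C + 8 C^{2}\right)$ ($b{\left(B,C \right)} = \left(-3 - \left(28 - 8 C^{2} + 40 C\right)\right) B = \left(-31 - 40 C + 8 C^{2}\right) B = B \left(-31 - 40 C + 8 C^{2}\right)$)
$b{\left(0,g{\left(1,d{\left(1 \right)} \right)} \right)} 14 = 0 \left(-31 - 40 \left(\left(-3\right) 1 \left(1 + 1\right)\right) + 8 \left(\left(-3\right) 1 \left(1 + 1\right)\right)^{2}\right) 14 = 0 \left(-31 - 40 \left(\left(-3\right) 1 \cdot 2\right) + 8 \left(\left(-3\right) 1 \cdot 2\right)^{2}\right) 14 = 0 \left(-31 - -240 + 8 \left(-6\right)^{2}\right) 14 = 0 \left(-31 + 240 + 8 \cdot 36\right) 14 = 0 \left(-31 + 240 + 288\right) 14 = 0 \cdot 497 \cdot 14 = 0 \cdot 14 = 0$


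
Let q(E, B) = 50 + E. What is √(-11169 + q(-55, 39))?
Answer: I*√11174 ≈ 105.71*I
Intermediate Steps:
√(-11169 + q(-55, 39)) = √(-11169 + (50 - 55)) = √(-11169 - 5) = √(-11174) = I*√11174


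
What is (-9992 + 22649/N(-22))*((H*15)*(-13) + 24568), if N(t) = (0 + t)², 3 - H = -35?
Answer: -3754076031/22 ≈ -1.7064e+8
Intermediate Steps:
H = 38 (H = 3 - 1*(-35) = 3 + 35 = 38)
N(t) = t²
(-9992 + 22649/N(-22))*((H*15)*(-13) + 24568) = (-9992 + 22649/((-22)²))*((38*15)*(-13) + 24568) = (-9992 + 22649/484)*(570*(-13) + 24568) = (-9992 + 22649*(1/484))*(-7410 + 24568) = (-9992 + 2059/44)*17158 = -437589/44*17158 = -3754076031/22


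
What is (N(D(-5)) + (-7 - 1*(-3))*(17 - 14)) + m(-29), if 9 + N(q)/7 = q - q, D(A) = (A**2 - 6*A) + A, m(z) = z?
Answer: -104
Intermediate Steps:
D(A) = A**2 - 5*A
N(q) = -63 (N(q) = -63 + 7*(q - q) = -63 + 7*0 = -63 + 0 = -63)
(N(D(-5)) + (-7 - 1*(-3))*(17 - 14)) + m(-29) = (-63 + (-7 - 1*(-3))*(17 - 14)) - 29 = (-63 + (-7 + 3)*3) - 29 = (-63 - 4*3) - 29 = (-63 - 12) - 29 = -75 - 29 = -104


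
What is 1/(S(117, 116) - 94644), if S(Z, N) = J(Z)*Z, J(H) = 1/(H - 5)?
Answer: -112/10600011 ≈ -1.0566e-5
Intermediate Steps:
J(H) = 1/(-5 + H)
S(Z, N) = Z/(-5 + Z)
1/(S(117, 116) - 94644) = 1/(117/(-5 + 117) - 94644) = 1/(117/112 - 94644) = 1/(-10600011/112) = -112/10600011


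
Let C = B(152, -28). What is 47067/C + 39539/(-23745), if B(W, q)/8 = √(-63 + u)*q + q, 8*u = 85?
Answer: (-2214184*√838 + 1126462651*I)/(1329720*(√838 - 4*I)) ≈ -5.6018 + 28.49*I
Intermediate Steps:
u = 85/8 (u = (⅛)*85 = 85/8 ≈ 10.625)
B(W, q) = 8*q + 2*I*q*√838 (B(W, q) = 8*(√(-63 + 85/8)*q + q) = 8*(√(-419/8)*q + q) = 8*((I*√838/4)*q + q) = 8*(I*q*√838/4 + q) = 8*(q + I*q*√838/4) = 8*q + 2*I*q*√838)
C = -224 - 56*I*√838 (C = 2*(-28)*(4 + I*√838) = -224 - 56*I*√838 ≈ -224.0 - 1621.1*I)
47067/C + 39539/(-23745) = 47067/(-224 - 56*I*√838) + 39539/(-23745) = 47067/(-224 - 56*I*√838) + 39539*(-1/23745) = 47067/(-224 - 56*I*√838) - 39539/23745 = -39539/23745 + 47067/(-224 - 56*I*√838)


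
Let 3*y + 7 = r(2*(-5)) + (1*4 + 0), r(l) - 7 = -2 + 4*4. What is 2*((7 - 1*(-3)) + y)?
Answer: 32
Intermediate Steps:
r(l) = 21 (r(l) = 7 + (-2 + 4*4) = 7 + (-2 + 16) = 7 + 14 = 21)
y = 6 (y = -7/3 + (21 + (1*4 + 0))/3 = -7/3 + (21 + (4 + 0))/3 = -7/3 + (21 + 4)/3 = -7/3 + (⅓)*25 = -7/3 + 25/3 = 6)
2*((7 - 1*(-3)) + y) = 2*((7 - 1*(-3)) + 6) = 2*((7 + 3) + 6) = 2*(10 + 6) = 2*16 = 32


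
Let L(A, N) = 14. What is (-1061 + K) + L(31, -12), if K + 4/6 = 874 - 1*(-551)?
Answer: 1132/3 ≈ 377.33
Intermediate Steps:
K = 4273/3 (K = -2/3 + (874 - 1*(-551)) = -2/3 + (874 + 551) = -2/3 + 1425 = 4273/3 ≈ 1424.3)
(-1061 + K) + L(31, -12) = (-1061 + 4273/3) + 14 = 1090/3 + 14 = 1132/3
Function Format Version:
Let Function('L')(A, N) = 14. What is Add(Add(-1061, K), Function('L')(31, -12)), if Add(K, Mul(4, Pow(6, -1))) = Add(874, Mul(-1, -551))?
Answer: Rational(1132, 3) ≈ 377.33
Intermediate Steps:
K = Rational(4273, 3) (K = Add(Rational(-2, 3), Add(874, Mul(-1, -551))) = Add(Rational(-2, 3), Add(874, 551)) = Add(Rational(-2, 3), 1425) = Rational(4273, 3) ≈ 1424.3)
Add(Add(-1061, K), Function('L')(31, -12)) = Add(Add(-1061, Rational(4273, 3)), 14) = Add(Rational(1090, 3), 14) = Rational(1132, 3)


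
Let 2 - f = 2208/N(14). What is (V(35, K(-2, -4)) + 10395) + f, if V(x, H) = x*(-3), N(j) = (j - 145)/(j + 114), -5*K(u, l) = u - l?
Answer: 1630876/131 ≈ 12449.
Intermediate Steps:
K(u, l) = -u/5 + l/5 (K(u, l) = -(u - l)/5 = -u/5 + l/5)
N(j) = (-145 + j)/(114 + j)
V(x, H) = -3*x
f = 282886/131 (f = 2 - 2208/((-145 + 14)/(114 + 14)) = 2 - 2208/(-131/128) = 2 - 2208*(-128)/131 = 2 - 1*(-282624/131) = 2 + 282624/131 = 282886/131 ≈ 2159.4)
(V(35, K(-2, -4)) + 10395) + f = (-3*35 + 10395) + 282886/131 = (-105 + 10395) + 282886/131 = 10290 + 282886/131 = 1630876/131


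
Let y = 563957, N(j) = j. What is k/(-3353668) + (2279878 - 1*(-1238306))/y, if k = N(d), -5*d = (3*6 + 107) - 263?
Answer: 29497013834247/4728311360690 ≈ 6.2384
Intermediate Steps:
d = 138/5 (d = -((3*6 + 107) - 263)/5 = -((18 + 107) - 263)/5 = -(125 - 263)/5 = -1/5*(-138) = 138/5 ≈ 27.600)
k = 138/5 ≈ 27.600
k/(-3353668) + (2279878 - 1*(-1238306))/y = (138/5)/(-3353668) + (2279878 - 1*(-1238306))/563957 = (138/5)*(-1/3353668) + (2279878 + 1238306)*(1/563957) = -69/8384170 + 3518184*(1/563957) = -69/8384170 + 3518184/563957 = 29497013834247/4728311360690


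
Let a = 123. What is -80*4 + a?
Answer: -197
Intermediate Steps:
-80*4 + a = -80*4 + 123 = -320 + 123 = -197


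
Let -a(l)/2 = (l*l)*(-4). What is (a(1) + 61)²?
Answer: 4761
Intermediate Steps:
a(l) = 8*l² (a(l) = -2*l*l*(-4) = -2*l²*(-4) = -(-8)*l² = 8*l²)
(a(1) + 61)² = (8*1² + 61)² = (8*1 + 61)² = (8 + 61)² = 69² = 4761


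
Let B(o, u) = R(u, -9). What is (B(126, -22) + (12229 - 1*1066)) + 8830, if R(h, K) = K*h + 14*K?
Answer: 20065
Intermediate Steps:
R(h, K) = 14*K + K*h
B(o, u) = -126 - 9*u (B(o, u) = -9*(14 + u) = -126 - 9*u)
(B(126, -22) + (12229 - 1*1066)) + 8830 = ((-126 - 9*(-22)) + (12229 - 1*1066)) + 8830 = ((-126 + 198) + (12229 - 1066)) + 8830 = (72 + 11163) + 8830 = 11235 + 8830 = 20065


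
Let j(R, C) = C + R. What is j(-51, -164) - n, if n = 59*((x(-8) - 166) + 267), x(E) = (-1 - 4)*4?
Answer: -4994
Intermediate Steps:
x(E) = -20 (x(E) = -5*4 = -20)
n = 4779 (n = 59*((-20 - 166) + 267) = 59*(-186 + 267) = 59*81 = 4779)
j(-51, -164) - n = (-164 - 51) - 1*4779 = -215 - 4779 = -4994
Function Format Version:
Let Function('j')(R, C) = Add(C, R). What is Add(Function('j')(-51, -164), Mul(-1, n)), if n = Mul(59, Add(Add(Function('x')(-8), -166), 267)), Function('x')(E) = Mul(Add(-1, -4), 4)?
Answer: -4994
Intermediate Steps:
Function('x')(E) = -20 (Function('x')(E) = Mul(-5, 4) = -20)
n = 4779 (n = Mul(59, Add(Add(-20, -166), 267)) = Mul(59, Add(-186, 267)) = Mul(59, 81) = 4779)
Add(Function('j')(-51, -164), Mul(-1, n)) = Add(Add(-164, -51), Mul(-1, 4779)) = Add(-215, -4779) = -4994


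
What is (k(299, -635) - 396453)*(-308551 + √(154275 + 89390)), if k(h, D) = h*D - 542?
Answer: 181076239860 - 586860*√243665 ≈ 1.8079e+11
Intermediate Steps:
k(h, D) = -542 + D*h (k(h, D) = D*h - 542 = -542 + D*h)
(k(299, -635) - 396453)*(-308551 + √(154275 + 89390)) = ((-542 - 635*299) - 396453)*(-308551 + √(154275 + 89390)) = ((-542 - 189865) - 396453)*(-308551 + √243665) = (-190407 - 396453)*(-308551 + √243665) = -586860*(-308551 + √243665) = 181076239860 - 586860*√243665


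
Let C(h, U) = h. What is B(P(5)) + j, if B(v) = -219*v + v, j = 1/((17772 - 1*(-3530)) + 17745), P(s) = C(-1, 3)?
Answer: 8512247/39047 ≈ 218.00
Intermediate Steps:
P(s) = -1
j = 1/39047 (j = 1/((17772 + 3530) + 17745) = 1/(21302 + 17745) = 1/39047 ≈ 2.5610e-5)
B(v) = -218*v
B(P(5)) + j = -218*(-1) + 1/39047 = 218 + 1/39047 = 8512247/39047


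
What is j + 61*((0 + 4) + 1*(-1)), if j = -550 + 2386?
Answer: 2019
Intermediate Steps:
j = 1836
j + 61*((0 + 4) + 1*(-1)) = 1836 + 61*((0 + 4) + 1*(-1)) = 1836 + 61*(4 - 1) = 1836 + 61*3 = 1836 + 183 = 2019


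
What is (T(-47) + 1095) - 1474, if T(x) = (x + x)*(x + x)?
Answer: 8457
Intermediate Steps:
T(x) = 4*x² (T(x) = (2*x)*(2*x) = 4*x²)
(T(-47) + 1095) - 1474 = (4*(-47)² + 1095) - 1474 = (4*2209 + 1095) - 1474 = (8836 + 1095) - 1474 = 9931 - 1474 = 8457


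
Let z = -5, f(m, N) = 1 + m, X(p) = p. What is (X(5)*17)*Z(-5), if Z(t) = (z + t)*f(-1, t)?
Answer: 0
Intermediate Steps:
Z(t) = 0 (Z(t) = (-5 + t)*(1 - 1) = (-5 + t)*0 = 0)
(X(5)*17)*Z(-5) = (5*17)*0 = 85*0 = 0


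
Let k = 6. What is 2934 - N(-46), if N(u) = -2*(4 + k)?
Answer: 2954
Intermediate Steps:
N(u) = -20 (N(u) = -2*(4 + 6) = -2*10 = -20)
2934 - N(-46) = 2934 - 1*(-20) = 2934 + 20 = 2954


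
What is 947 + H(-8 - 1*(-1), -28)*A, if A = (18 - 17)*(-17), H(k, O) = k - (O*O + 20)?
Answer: 14734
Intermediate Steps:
H(k, O) = -20 + k - O² (H(k, O) = k - (O² + 20) = k - (20 + O²) = k + (-20 - O²) = -20 + k - O²)
A = -17 (A = 1*(-17) = -17)
947 + H(-8 - 1*(-1), -28)*A = 947 + (-20 + (-8 - 1*(-1)) - 1*(-28)²)*(-17) = 947 + (-20 + (-8 + 1) - 1*784)*(-17) = 947 + (-20 - 7 - 784)*(-17) = 947 - 811*(-17) = 947 + 13787 = 14734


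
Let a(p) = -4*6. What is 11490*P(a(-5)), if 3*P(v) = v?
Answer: -91920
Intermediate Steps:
a(p) = -24
P(v) = v/3
11490*P(a(-5)) = 11490*((1/3)*(-24)) = 11490*(-8) = -91920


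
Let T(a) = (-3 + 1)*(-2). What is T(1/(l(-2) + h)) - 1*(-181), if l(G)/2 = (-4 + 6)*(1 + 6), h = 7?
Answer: 185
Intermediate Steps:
l(G) = 28 (l(G) = 2*((-4 + 6)*(1 + 6)) = 2*(2*7) = 2*14 = 28)
T(a) = 4 (T(a) = -2*(-2) = 4)
T(1/(l(-2) + h)) - 1*(-181) = 4 - 1*(-181) = 4 + 181 = 185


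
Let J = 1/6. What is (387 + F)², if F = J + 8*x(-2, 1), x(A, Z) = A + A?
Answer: 4541161/36 ≈ 1.2614e+5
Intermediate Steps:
x(A, Z) = 2*A
J = ⅙ ≈ 0.16667
F = -191/6 (F = ⅙ + 8*(2*(-2)) = ⅙ + 8*(-4) = ⅙ - 32 = -191/6 ≈ -31.833)
(387 + F)² = (387 - 191/6)² = (2131/6)² = 4541161/36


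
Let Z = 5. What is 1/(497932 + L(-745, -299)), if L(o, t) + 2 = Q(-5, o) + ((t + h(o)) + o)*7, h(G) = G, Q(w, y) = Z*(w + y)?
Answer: 1/481657 ≈ 2.0762e-6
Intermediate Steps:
Q(w, y) = 5*w + 5*y (Q(w, y) = 5*(w + y) = 5*w + 5*y)
L(o, t) = -27 + 7*t + 19*o (L(o, t) = -2 + ((5*(-5) + 5*o) + ((t + o) + o)*7) = -2 + ((-25 + 5*o) + ((o + t) + o)*7) = -2 + ((-25 + 5*o) + (t + 2*o)*7) = -2 + ((-25 + 5*o) + (7*t + 14*o)) = -2 + (-25 + 7*t + 19*o) = -27 + 7*t + 19*o)
1/(497932 + L(-745, -299)) = 1/(497932 + (-27 + 7*(-299) + 19*(-745))) = 1/(497932 + (-27 - 2093 - 14155)) = 1/(497932 - 16275) = 1/481657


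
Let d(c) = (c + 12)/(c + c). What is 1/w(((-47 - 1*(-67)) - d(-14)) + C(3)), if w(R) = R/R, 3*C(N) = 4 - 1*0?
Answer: 1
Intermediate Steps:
d(c) = (12 + c)/(2*c) (d(c) = (12 + c)/((2*c)) = (12 + c)*(1/(2*c)) = (12 + c)/(2*c))
C(N) = 4/3 (C(N) = (4 - 1*0)/3 = (4 + 0)/3 = (⅓)*4 = 4/3)
w(R) = 1
1/w(((-47 - 1*(-67)) - d(-14)) + C(3)) = 1/1 = 1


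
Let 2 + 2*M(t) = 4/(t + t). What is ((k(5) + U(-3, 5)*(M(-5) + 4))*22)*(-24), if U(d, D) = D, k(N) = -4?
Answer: -5280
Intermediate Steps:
M(t) = -1 + 1/t (M(t) = -1 + (4/(t + t))/2 = -1 + (4/((2*t)))/2 = -1 + (4*(1/(2*t)))/2 = -1 + (2/t)/2 = -1 + 1/t)
((k(5) + U(-3, 5)*(M(-5) + 4))*22)*(-24) = ((-4 + 5*((1 - 1*(-5))/(-5) + 4))*22)*(-24) = ((-4 + 5*(-(1 + 5)/5 + 4))*22)*(-24) = ((-4 + 5*(-⅕*6 + 4))*22)*(-24) = ((-4 + 5*(-6/5 + 4))*22)*(-24) = ((-4 + 5*(14/5))*22)*(-24) = ((-4 + 14)*22)*(-24) = (10*22)*(-24) = 220*(-24) = -5280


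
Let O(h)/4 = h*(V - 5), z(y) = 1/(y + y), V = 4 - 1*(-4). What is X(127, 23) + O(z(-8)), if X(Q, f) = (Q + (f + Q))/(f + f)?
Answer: 485/92 ≈ 5.2717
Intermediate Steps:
V = 8 (V = 4 + 4 = 8)
X(Q, f) = (f + 2*Q)/(2*f) (X(Q, f) = (Q + (Q + f))/((2*f)) = (f + 2*Q)*(1/(2*f)) = (f + 2*Q)/(2*f))
z(y) = 1/(2*y)
O(h) = 12*h (O(h) = 4*(h*(8 - 5)) = 4*(h*3) = 4*(3*h) = 12*h)
X(127, 23) + O(z(-8)) = (127 + (1/2)*23)/23 + 12*((1/2)/(-8)) = (127 + 23/2)/23 + 12*((1/2)*(-1/8)) = (1/23)*(277/2) + 12*(-1/16) = 277/46 - 3/4 = 485/92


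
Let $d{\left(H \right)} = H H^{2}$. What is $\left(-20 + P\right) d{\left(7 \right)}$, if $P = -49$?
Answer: $-23667$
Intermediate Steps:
$d{\left(H \right)} = H^{3}$
$\left(-20 + P\right) d{\left(7 \right)} = \left(-20 - 49\right) 7^{3} = \left(-69\right) 343 = -23667$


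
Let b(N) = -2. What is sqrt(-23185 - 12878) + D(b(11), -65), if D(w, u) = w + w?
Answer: -4 + 3*I*sqrt(4007) ≈ -4.0 + 189.9*I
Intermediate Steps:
D(w, u) = 2*w
sqrt(-23185 - 12878) + D(b(11), -65) = sqrt(-23185 - 12878) + 2*(-2) = sqrt(-36063) - 4 = 3*I*sqrt(4007) - 4 = -4 + 3*I*sqrt(4007)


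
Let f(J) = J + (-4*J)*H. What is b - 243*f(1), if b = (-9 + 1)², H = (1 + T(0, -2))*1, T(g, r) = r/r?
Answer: 1765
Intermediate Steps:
T(g, r) = 1
H = 2 (H = (1 + 1)*1 = 2*1 = 2)
b = 64 (b = (-8)² = 64)
f(J) = -7*J (f(J) = J - 4*J*2 = J - 8*J = -7*J)
b - 243*f(1) = 64 - (-1701) = 64 - 243*(-7) = 64 + 1701 = 1765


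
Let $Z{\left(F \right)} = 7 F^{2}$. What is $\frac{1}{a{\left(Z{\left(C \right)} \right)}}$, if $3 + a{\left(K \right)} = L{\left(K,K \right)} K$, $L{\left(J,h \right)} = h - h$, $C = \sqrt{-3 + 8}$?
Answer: $- \frac{1}{3} \approx -0.33333$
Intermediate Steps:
$C = \sqrt{5} \approx 2.2361$
$L{\left(J,h \right)} = 0$
$a{\left(K \right)} = -3$ ($a{\left(K \right)} = -3 + 0 K = -3 + 0 = -3$)
$\frac{1}{a{\left(Z{\left(C \right)} \right)}} = \frac{1}{-3} = - \frac{1}{3}$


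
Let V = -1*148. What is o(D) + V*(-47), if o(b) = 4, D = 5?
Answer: 6960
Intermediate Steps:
V = -148
o(D) + V*(-47) = 4 - 148*(-47) = 4 + 6956 = 6960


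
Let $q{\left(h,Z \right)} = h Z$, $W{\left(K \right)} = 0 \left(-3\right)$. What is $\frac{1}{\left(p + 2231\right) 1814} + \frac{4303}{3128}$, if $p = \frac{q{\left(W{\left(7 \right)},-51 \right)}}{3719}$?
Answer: $\frac{378573705}{275198312} \approx 1.3756$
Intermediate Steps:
$W{\left(K \right)} = 0$
$q{\left(h,Z \right)} = Z h$
$p = 0$ ($p = \frac{\left(-51\right) 0}{3719} = 0 \cdot \frac{1}{3719} = 0$)
$\frac{1}{\left(p + 2231\right) 1814} + \frac{4303}{3128} = \frac{1}{\left(0 + 2231\right) 1814} + \frac{4303}{3128} = \frac{1}{2231} \cdot \frac{1}{1814} + 4303 \cdot \frac{1}{3128} = \frac{1}{2231} \cdot \frac{1}{1814} + \frac{4303}{3128} = \frac{1}{4047034} + \frac{4303}{3128} = \frac{378573705}{275198312}$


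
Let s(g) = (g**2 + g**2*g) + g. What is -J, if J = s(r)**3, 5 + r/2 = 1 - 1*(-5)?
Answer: -2744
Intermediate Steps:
r = 2 (r = -10 + 2*(1 - 1*(-5)) = -10 + 2*(1 + 5) = -10 + 2*6 = -10 + 12 = 2)
s(g) = g + g**2 + g**3 (s(g) = (g**2 + g**3) + g = g + g**2 + g**3)
J = 2744 (J = (2*(1 + 2 + 2**2))**3 = (2*(1 + 2 + 4))**3 = (2*7)**3 = 14**3 = 2744)
-J = -1*2744 = -2744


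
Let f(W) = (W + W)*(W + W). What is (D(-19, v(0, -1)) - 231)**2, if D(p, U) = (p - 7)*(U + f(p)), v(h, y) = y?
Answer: 1424987001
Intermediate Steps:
f(W) = 4*W**2 (f(W) = (2*W)*(2*W) = 4*W**2)
D(p, U) = (-7 + p)*(U + 4*p**2) (D(p, U) = (p - 7)*(U + 4*p**2) = (-7 + p)*(U + 4*p**2))
(D(-19, v(0, -1)) - 231)**2 = ((-28*(-19)**2 - 7*(-1) + 4*(-19)**3 - 1*(-19)) - 231)**2 = ((-28*361 + 7 + 4*(-6859) + 19) - 231)**2 = ((-10108 + 7 - 27436 + 19) - 231)**2 = (-37518 - 231)**2 = (-37749)**2 = 1424987001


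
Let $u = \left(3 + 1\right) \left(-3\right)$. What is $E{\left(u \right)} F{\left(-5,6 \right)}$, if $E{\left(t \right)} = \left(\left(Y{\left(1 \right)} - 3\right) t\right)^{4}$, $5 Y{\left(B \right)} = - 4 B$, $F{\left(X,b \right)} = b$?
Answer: $\frac{16214017536}{625} \approx 2.5942 \cdot 10^{7}$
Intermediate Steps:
$Y{\left(B \right)} = - \frac{4 B}{5}$ ($Y{\left(B \right)} = \frac{\left(-4\right) B}{5} = - \frac{4 B}{5}$)
$u = -12$ ($u = 4 \left(-3\right) = -12$)
$E{\left(t \right)} = \frac{130321 t^{4}}{625}$ ($E{\left(t \right)} = \left(\left(\left(- \frac{4}{5}\right) 1 - 3\right) t\right)^{4} = \left(\left(- \frac{4}{5} - 3\right) t\right)^{4} = \left(- \frac{19 t}{5}\right)^{4} = \frac{130321 t^{4}}{625}$)
$E{\left(u \right)} F{\left(-5,6 \right)} = \frac{130321 \left(-12\right)^{4}}{625} \cdot 6 = \frac{130321}{625} \cdot 20736 \cdot 6 = \frac{2702336256}{625} \cdot 6 = \frac{16214017536}{625}$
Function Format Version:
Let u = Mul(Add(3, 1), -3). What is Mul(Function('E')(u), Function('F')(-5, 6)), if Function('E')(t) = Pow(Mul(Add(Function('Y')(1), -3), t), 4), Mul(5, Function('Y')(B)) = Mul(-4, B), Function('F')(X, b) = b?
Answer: Rational(16214017536, 625) ≈ 2.5942e+7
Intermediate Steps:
Function('Y')(B) = Mul(Rational(-4, 5), B) (Function('Y')(B) = Mul(Rational(1, 5), Mul(-4, B)) = Mul(Rational(-4, 5), B))
u = -12 (u = Mul(4, -3) = -12)
Function('E')(t) = Mul(Rational(130321, 625), Pow(t, 4)) (Function('E')(t) = Pow(Mul(Add(Mul(Rational(-4, 5), 1), -3), t), 4) = Pow(Mul(Add(Rational(-4, 5), -3), t), 4) = Pow(Mul(Rational(-19, 5), t), 4) = Mul(Rational(130321, 625), Pow(t, 4)))
Mul(Function('E')(u), Function('F')(-5, 6)) = Mul(Mul(Rational(130321, 625), Pow(-12, 4)), 6) = Mul(Mul(Rational(130321, 625), 20736), 6) = Mul(Rational(2702336256, 625), 6) = Rational(16214017536, 625)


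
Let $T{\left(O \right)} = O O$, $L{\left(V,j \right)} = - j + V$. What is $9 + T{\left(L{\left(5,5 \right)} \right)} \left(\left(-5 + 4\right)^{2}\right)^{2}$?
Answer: $9$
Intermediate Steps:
$L{\left(V,j \right)} = V - j$
$T{\left(O \right)} = O^{2}$
$9 + T{\left(L{\left(5,5 \right)} \right)} \left(\left(-5 + 4\right)^{2}\right)^{2} = 9 + \left(5 - 5\right)^{2} \left(\left(-5 + 4\right)^{2}\right)^{2} = 9 + \left(5 - 5\right)^{2} \left(\left(-1\right)^{2}\right)^{2} = 9 + 0^{2} \cdot 1^{2} = 9 + 0 \cdot 1 = 9 + 0 = 9$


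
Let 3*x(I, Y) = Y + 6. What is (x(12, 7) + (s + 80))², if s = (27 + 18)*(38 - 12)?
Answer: 14160169/9 ≈ 1.5734e+6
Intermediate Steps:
s = 1170 (s = 45*26 = 1170)
x(I, Y) = 2 + Y/3 (x(I, Y) = (Y + 6)/3 = (6 + Y)/3 = 2 + Y/3)
(x(12, 7) + (s + 80))² = ((2 + (⅓)*7) + (1170 + 80))² = ((2 + 7/3) + 1250)² = (13/3 + 1250)² = (3763/3)² = 14160169/9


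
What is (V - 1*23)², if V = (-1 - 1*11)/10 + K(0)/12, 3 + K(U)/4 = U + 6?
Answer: 13456/25 ≈ 538.24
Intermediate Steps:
K(U) = 12 + 4*U (K(U) = -12 + 4*(U + 6) = -12 + 4*(6 + U) = -12 + (24 + 4*U) = 12 + 4*U)
V = -⅕ (V = (-1 - 1*11)/10 + (12 + 4*0)/12 = (-1 - 11)*(⅒) + (12 + 0)*(1/12) = -12*⅒ + 12*(1/12) = -6/5 + 1 = -⅕ ≈ -0.20000)
(V - 1*23)² = (-⅕ - 1*23)² = (-⅕ - 23)² = (-116/5)² = 13456/25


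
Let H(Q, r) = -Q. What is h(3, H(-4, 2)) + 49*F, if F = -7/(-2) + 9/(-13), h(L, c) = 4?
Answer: 3681/26 ≈ 141.58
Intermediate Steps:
F = 73/26 (F = -7*(-1/2) + 9*(-1/13) = 7/2 - 9/13 = 73/26 ≈ 2.8077)
h(3, H(-4, 2)) + 49*F = 4 + 49*(73/26) = 4 + 3577/26 = 3681/26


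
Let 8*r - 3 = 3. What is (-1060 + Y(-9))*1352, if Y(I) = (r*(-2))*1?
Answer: -1435148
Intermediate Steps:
r = ¾ (r = 3/8 + (⅛)*3 = 3/8 + 3/8 = ¾ ≈ 0.75000)
Y(I) = -3/2 (Y(I) = ((¾)*(-2))*1 = -3/2*1 = -3/2)
(-1060 + Y(-9))*1352 = (-1060 - 3/2)*1352 = -2123/2*1352 = -1435148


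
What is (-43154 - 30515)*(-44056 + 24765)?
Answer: 1421148679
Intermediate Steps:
(-43154 - 30515)*(-44056 + 24765) = -73669*(-19291) = 1421148679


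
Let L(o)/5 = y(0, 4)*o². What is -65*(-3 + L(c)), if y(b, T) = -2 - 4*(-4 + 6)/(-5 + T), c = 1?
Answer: -1755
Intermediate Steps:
y(b, T) = -2 - 8/(-5 + T) (y(b, T) = -2 - 4*2/(-5 + T) = -2 - 8/(-5 + T))
L(o) = 30*o² (L(o) = 5*((2*(1 - 1*4)/(-5 + 4))*o²) = 5*((2*(1 - 4)/(-1))*o²) = 5*((2*(-1)*(-3))*o²) = 5*(6*o²) = 30*o²)
-65*(-3 + L(c)) = -65*(-3 + 30*1²) = -65*(-3 + 30*1) = -65*(-3 + 30) = -65*27 = -1755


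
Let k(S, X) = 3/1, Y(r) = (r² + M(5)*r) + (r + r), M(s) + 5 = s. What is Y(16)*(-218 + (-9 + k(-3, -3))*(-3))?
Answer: -57600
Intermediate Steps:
M(s) = -5 + s
Y(r) = r² + 2*r (Y(r) = (r² + (-5 + 5)*r) + (r + r) = (r² + 0*r) + 2*r = (r² + 0) + 2*r = r² + 2*r)
k(S, X) = 3 (k(S, X) = 3*1 = 3)
Y(16)*(-218 + (-9 + k(-3, -3))*(-3)) = (16*(2 + 16))*(-218 + (-9 + 3)*(-3)) = (16*18)*(-218 - 6*(-3)) = 288*(-218 + 18) = 288*(-200) = -57600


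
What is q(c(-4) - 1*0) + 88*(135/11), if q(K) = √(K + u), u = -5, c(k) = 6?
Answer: 1081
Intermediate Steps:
q(K) = √(-5 + K) (q(K) = √(K - 5) = √(-5 + K))
q(c(-4) - 1*0) + 88*(135/11) = √(-5 + (6 - 1*0)) + 88*(135/11) = √(-5 + (6 + 0)) + 88*(135*(1/11)) = √(-5 + 6) + 88*(135/11) = √1 + 1080 = 1 + 1080 = 1081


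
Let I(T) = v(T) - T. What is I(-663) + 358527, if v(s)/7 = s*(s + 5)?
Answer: 3412968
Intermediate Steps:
v(s) = 7*s*(5 + s) (v(s) = 7*(s*(s + 5)) = 7*(s*(5 + s)) = 7*s*(5 + s))
I(T) = -T + 7*T*(5 + T) (I(T) = 7*T*(5 + T) - T = -T + 7*T*(5 + T))
I(-663) + 358527 = -663*(34 + 7*(-663)) + 358527 = -663*(34 - 4641) + 358527 = -663*(-4607) + 358527 = 3054441 + 358527 = 3412968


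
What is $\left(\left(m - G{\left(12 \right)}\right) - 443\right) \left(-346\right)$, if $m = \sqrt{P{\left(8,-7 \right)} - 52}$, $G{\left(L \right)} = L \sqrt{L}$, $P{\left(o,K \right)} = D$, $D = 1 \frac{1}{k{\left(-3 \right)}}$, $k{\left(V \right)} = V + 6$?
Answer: $153278 + 8304 \sqrt{3} - \frac{346 i \sqrt{465}}{3} \approx 1.6766 \cdot 10^{5} - 2487.0 i$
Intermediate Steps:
$k{\left(V \right)} = 6 + V$
$D = \frac{1}{3}$ ($D = 1 \frac{1}{6 - 3} = 1 \cdot \frac{1}{3} = \frac{1}{3} \approx 0.33333$)
$P{\left(o,K \right)} = \frac{1}{3}$
$G{\left(L \right)} = L^{\frac{3}{2}}$
$m = \frac{i \sqrt{465}}{3}$ ($m = \sqrt{\frac{1}{3} - 52} = \sqrt{- \frac{155}{3}} = \frac{i \sqrt{465}}{3} \approx 7.188 i$)
$\left(\left(m - G{\left(12 \right)}\right) - 443\right) \left(-346\right) = \left(\left(\frac{i \sqrt{465}}{3} - 12^{\frac{3}{2}}\right) - 443\right) \left(-346\right) = \left(\left(\frac{i \sqrt{465}}{3} - 24 \sqrt{3}\right) - 443\right) \left(-346\right) = \left(\left(- 24 \sqrt{3} + \frac{i \sqrt{465}}{3}\right) - 443\right) \left(-346\right) = \left(-443 - 24 \sqrt{3} + \frac{i \sqrt{465}}{3}\right) \left(-346\right) = 153278 + 8304 \sqrt{3} - \frac{346 i \sqrt{465}}{3}$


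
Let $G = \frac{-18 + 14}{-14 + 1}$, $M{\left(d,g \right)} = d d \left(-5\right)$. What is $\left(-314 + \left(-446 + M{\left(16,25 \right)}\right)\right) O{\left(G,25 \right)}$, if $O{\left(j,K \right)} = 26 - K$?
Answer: $-2040$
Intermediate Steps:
$M{\left(d,g \right)} = - 5 d^{2}$ ($M{\left(d,g \right)} = d^{2} \left(-5\right) = - 5 d^{2}$)
$G = \frac{4}{13}$ ($G = - \frac{4}{-13} = \left(-4\right) \left(- \frac{1}{13}\right) = \frac{4}{13} \approx 0.30769$)
$\left(-314 + \left(-446 + M{\left(16,25 \right)}\right)\right) O{\left(G,25 \right)} = \left(-314 - \left(446 + 5 \cdot 16^{2}\right)\right) \left(26 - 25\right) = \left(-314 - 1726\right) \left(26 - 25\right) = \left(-314 - 1726\right) 1 = \left(-2040\right) 1 = -2040$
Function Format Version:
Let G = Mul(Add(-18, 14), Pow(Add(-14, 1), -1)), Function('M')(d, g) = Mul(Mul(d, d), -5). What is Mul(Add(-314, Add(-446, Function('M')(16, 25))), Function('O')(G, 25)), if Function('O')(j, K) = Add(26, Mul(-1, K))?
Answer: -2040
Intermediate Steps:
Function('M')(d, g) = Mul(-5, Pow(d, 2)) (Function('M')(d, g) = Mul(Pow(d, 2), -5) = Mul(-5, Pow(d, 2)))
G = Rational(4, 13) (G = Mul(-4, Pow(-13, -1)) = Mul(-4, Rational(-1, 13)) = Rational(4, 13) ≈ 0.30769)
Mul(Add(-314, Add(-446, Function('M')(16, 25))), Function('O')(G, 25)) = Mul(Add(-314, Add(-446, Mul(-5, Pow(16, 2)))), Add(26, Mul(-1, 25))) = Mul(Add(-314, Add(-446, Mul(-5, 256))), Add(26, -25)) = Mul(Add(-314, Add(-446, -1280)), 1) = Mul(Add(-314, -1726), 1) = Mul(-2040, 1) = -2040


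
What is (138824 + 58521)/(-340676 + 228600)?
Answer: -197345/112076 ≈ -1.7608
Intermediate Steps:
(138824 + 58521)/(-340676 + 228600) = 197345/(-112076) = 197345*(-1/112076) = -197345/112076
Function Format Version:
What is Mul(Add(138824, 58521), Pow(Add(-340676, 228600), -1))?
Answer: Rational(-197345, 112076) ≈ -1.7608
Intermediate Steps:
Mul(Add(138824, 58521), Pow(Add(-340676, 228600), -1)) = Mul(197345, Pow(-112076, -1)) = Mul(197345, Rational(-1, 112076)) = Rational(-197345, 112076)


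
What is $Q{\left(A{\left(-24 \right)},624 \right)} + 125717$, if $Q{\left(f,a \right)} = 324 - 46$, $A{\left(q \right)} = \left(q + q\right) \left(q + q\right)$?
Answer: $125995$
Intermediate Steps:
$A{\left(q \right)} = 4 q^{2}$ ($A{\left(q \right)} = 2 q 2 q = 4 q^{2}$)
$Q{\left(f,a \right)} = 278$ ($Q{\left(f,a \right)} = 324 - 46 = 278$)
$Q{\left(A{\left(-24 \right)},624 \right)} + 125717 = 278 + 125717 = 125995$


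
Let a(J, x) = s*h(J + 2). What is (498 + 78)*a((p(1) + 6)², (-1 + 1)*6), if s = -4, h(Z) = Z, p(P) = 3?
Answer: -191232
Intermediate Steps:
a(J, x) = -8 - 4*J (a(J, x) = -4*(J + 2) = -4*(2 + J) = -8 - 4*J)
(498 + 78)*a((p(1) + 6)², (-1 + 1)*6) = (498 + 78)*(-8 - 4*(3 + 6)²) = 576*(-8 - 4*9²) = 576*(-8 - 4*81) = 576*(-8 - 324) = 576*(-332) = -191232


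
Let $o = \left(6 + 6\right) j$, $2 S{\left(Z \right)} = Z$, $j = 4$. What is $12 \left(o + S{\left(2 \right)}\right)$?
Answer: $588$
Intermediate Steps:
$S{\left(Z \right)} = \frac{Z}{2}$
$o = 48$ ($o = \left(6 + 6\right) 4 = 12 \cdot 4 = 48$)
$12 \left(o + S{\left(2 \right)}\right) = 12 \left(48 + \frac{1}{2} \cdot 2\right) = 12 \left(48 + 1\right) = 12 \cdot 49 = 588$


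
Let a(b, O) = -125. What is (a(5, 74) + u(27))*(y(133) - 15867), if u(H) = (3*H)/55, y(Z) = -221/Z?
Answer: 14338954408/7315 ≈ 1.9602e+6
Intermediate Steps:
u(H) = 3*H/55 (u(H) = (3*H)*(1/55) = 3*H/55)
(a(5, 74) + u(27))*(y(133) - 15867) = (-125 + (3/55)*27)*(-221/133 - 15867) = (-125 + 81/55)*(-221*1/133 - 15867) = -6794*(-221/133 - 15867)/55 = -6794/55*(-2110532/133) = 14338954408/7315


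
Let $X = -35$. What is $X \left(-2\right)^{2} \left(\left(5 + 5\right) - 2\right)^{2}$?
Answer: $-8960$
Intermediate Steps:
$X \left(-2\right)^{2} \left(\left(5 + 5\right) - 2\right)^{2} = - 35 \left(-2\right)^{2} \left(\left(5 + 5\right) - 2\right)^{2} = \left(-35\right) 4 \left(10 - 2\right)^{2} = - 140 \cdot 8^{2} = \left(-140\right) 64 = -8960$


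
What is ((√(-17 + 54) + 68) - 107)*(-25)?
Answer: 975 - 25*√37 ≈ 822.93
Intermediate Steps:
((√(-17 + 54) + 68) - 107)*(-25) = ((√37 + 68) - 107)*(-25) = ((68 + √37) - 107)*(-25) = (-39 + √37)*(-25) = 975 - 25*√37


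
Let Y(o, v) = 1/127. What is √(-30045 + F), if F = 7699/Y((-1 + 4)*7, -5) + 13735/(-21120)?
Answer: 5*√10568448858/528 ≈ 973.51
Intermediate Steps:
Y(o, v) = 1/127
F = 4130110405/4224 (F = 7699/(1/127) + 13735/(-21120) = 7699*127 + 13735*(-1/21120) = 977773 - 2747/4224 = 4130110405/4224 ≈ 9.7777e+5)
√(-30045 + F) = √(-30045 + 4130110405/4224) = √(4003200325/4224) = 5*√10568448858/528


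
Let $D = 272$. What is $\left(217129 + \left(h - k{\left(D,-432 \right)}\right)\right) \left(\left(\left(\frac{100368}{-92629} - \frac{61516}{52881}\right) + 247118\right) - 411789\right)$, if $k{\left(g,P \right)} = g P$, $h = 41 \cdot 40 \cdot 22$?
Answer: $- \frac{99675000038977106821}{1632771383} \approx -6.1047 \cdot 10^{10}$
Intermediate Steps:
$h = 36080$ ($h = 1640 \cdot 22 = 36080$)
$k{\left(g,P \right)} = P g$
$\left(217129 + \left(h - k{\left(D,-432 \right)}\right)\right) \left(\left(\left(\frac{100368}{-92629} - \frac{61516}{52881}\right) + 247118\right) - 411789\right) = \left(217129 - \left(-36080 - 117504\right)\right) \left(\left(\left(\frac{100368}{-92629} - \frac{61516}{52881}\right) + 247118\right) - 411789\right) = \left(217129 + \left(36080 - -117504\right)\right) \left(\left(\left(100368 \left(- \frac{1}{92629}\right) - \frac{61516}{52881}\right) + 247118\right) - 411789\right) = \left(217129 + \left(36080 + 117504\right)\right) \left(\left(\left(- \frac{100368}{92629} - \frac{61516}{52881}\right) + 247118\right) - 411789\right) = \left(217129 + 153584\right) \left(\left(- \frac{11005725772}{4898314149} + 247118\right) - 411789\right) = 370713 \left(\frac{1210450590146810}{4898314149} - 411789\right) = 370713 \left(- \frac{806621294955751}{4898314149}\right) = - \frac{99675000038977106821}{1632771383}$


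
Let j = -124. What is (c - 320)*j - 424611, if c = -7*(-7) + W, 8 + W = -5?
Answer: -389395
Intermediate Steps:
W = -13 (W = -8 - 5 = -13)
c = 36 (c = -7*(-7) - 13 = 49 - 13 = 36)
(c - 320)*j - 424611 = (36 - 320)*(-124) - 424611 = -284*(-124) - 424611 = 35216 - 424611 = -389395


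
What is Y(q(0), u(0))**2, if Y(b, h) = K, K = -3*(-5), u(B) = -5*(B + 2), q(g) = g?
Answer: 225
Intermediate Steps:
u(B) = -10 - 5*B (u(B) = -5*(2 + B) = -10 - 5*B)
K = 15
Y(b, h) = 15
Y(q(0), u(0))**2 = 15**2 = 225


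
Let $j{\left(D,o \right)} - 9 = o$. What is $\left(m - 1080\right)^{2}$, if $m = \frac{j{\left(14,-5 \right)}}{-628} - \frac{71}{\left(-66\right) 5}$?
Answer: $\frac{3129729233904289}{2684276100} \approx 1.1659 \cdot 10^{6}$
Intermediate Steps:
$j{\left(D,o \right)} = 9 + o$
$m = \frac{10817}{51810}$ ($m = \frac{9 - 5}{-628} - \frac{71}{\left(-66\right) 5} = 4 \left(- \frac{1}{628}\right) - \frac{71}{-330} = - \frac{1}{157} - - \frac{71}{330} = - \frac{1}{157} + \frac{71}{330} = \frac{10817}{51810} \approx 0.20878$)
$\left(m - 1080\right)^{2} = \left(\frac{10817}{51810} - 1080\right)^{2} = \left(- \frac{55943983}{51810}\right)^{2} = \frac{3129729233904289}{2684276100}$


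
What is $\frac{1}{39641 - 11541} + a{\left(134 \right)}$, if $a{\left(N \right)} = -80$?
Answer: $- \frac{2247999}{28100} \approx -80.0$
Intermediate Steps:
$\frac{1}{39641 - 11541} + a{\left(134 \right)} = \frac{1}{39641 - 11541} - 80 = \frac{1}{28100} - 80 = - \frac{2247999}{28100}$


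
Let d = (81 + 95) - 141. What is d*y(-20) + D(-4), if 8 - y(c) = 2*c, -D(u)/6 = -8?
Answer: 1728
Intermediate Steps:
D(u) = 48 (D(u) = -6*(-8) = 48)
y(c) = 8 - 2*c
d = 35 (d = 176 - 141 = 35)
d*y(-20) + D(-4) = 35*(8 - 2*(-20)) + 48 = 35*(8 + 40) + 48 = 35*48 + 48 = 1680 + 48 = 1728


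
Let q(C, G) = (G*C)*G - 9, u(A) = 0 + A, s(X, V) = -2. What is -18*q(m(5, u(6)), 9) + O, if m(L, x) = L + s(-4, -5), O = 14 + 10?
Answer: -4188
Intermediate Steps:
O = 24
u(A) = A
m(L, x) = -2 + L (m(L, x) = L - 2 = -2 + L)
q(C, G) = -9 + C*G² (q(C, G) = (C*G)*G - 9 = C*G² - 9 = -9 + C*G²)
-18*q(m(5, u(6)), 9) + O = -18*(-9 + (-2 + 5)*9²) + 24 = -18*(-9 + 3*81) + 24 = -18*(-9 + 243) + 24 = -18*234 + 24 = -4212 + 24 = -4188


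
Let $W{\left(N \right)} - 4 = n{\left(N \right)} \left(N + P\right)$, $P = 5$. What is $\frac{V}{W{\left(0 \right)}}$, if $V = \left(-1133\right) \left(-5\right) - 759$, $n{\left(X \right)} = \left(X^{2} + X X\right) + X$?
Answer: $\frac{2453}{2} \approx 1226.5$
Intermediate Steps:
$n{\left(X \right)} = X + 2 X^{2}$ ($n{\left(X \right)} = \left(X^{2} + X^{2}\right) + X = 2 X^{2} + X = X + 2 X^{2}$)
$W{\left(N \right)} = 4 + N \left(1 + 2 N\right) \left(5 + N\right)$ ($W{\left(N \right)} = 4 + N \left(1 + 2 N\right) \left(N + 5\right) = 4 + N \left(1 + 2 N\right) \left(5 + N\right)$)
$V = 4906$ ($V = 5665 - 759 = 4906$)
$\frac{V}{W{\left(0 \right)}} = \frac{4906}{4 + 2 \cdot 0^{3} + 5 \cdot 0 + 11 \cdot 0^{2}} = \frac{4906}{4 + 2 \cdot 0 + 0 + 11 \cdot 0} = \frac{4906}{4 + 0 + 0 + 0} = \frac{4906}{4} = 4906 \cdot \frac{1}{4} = \frac{2453}{2}$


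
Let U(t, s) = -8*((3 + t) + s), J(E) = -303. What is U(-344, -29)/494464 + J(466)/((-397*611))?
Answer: 54238807/7496290568 ≈ 0.0072354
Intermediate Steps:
U(t, s) = -24 - 8*s - 8*t (U(t, s) = -8*(3 + s + t) = -24 - 8*s - 8*t)
U(-344, -29)/494464 + J(466)/((-397*611)) = (-24 - 8*(-29) - 8*(-344))/494464 - 303/((-397*611)) = (-24 + 232 + 2752)*(1/494464) - 303/(-242567) = 2960*(1/494464) - 303*(-1/242567) = 185/30904 + 303/242567 = 54238807/7496290568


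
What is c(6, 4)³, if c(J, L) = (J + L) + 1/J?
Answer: 226981/216 ≈ 1050.8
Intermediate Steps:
c(J, L) = J + L + 1/J
c(6, 4)³ = (6 + 4 + 1/6)³ = (6 + 4 + ⅙)³ = (61/6)³ = 226981/216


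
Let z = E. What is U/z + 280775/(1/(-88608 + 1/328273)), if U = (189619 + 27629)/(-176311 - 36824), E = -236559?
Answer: -12478053493442933029930937/501551430187665 ≈ -2.4879e+10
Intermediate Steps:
z = -236559
U = -72416/71045 (U = 217248/(-213135) = 217248*(-1/213135) = -72416/71045 ≈ -1.0193)
U/z + 280775/(1/(-88608 + 1/328273)) = -72416/71045/(-236559) + 280775/(1/(-88608 + 1/328273)) = -72416/71045*(-1/236559) + 280775/(1/(-88608 + 1/328273)) = 72416/16806334155 + 280775/(1/(-29087613983/328273)) = 72416/16806334155 + 280775/(-328273/29087613983) = 72416/16806334155 + 280775*(-29087613983/328273) = 72416/16806334155 - 742461346916075/29843 = -12478053493442933029930937/501551430187665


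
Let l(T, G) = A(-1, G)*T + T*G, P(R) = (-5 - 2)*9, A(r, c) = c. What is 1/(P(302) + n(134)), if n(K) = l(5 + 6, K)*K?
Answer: 1/394969 ≈ 2.5318e-6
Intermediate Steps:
P(R) = -63 (P(R) = -7*9 = -63)
l(T, G) = 2*G*T (l(T, G) = G*T + T*G = G*T + G*T = 2*G*T)
n(K) = 22*K² (n(K) = (2*K*(5 + 6))*K = (2*K*11)*K = (22*K)*K = 22*K²)
1/(P(302) + n(134)) = 1/(-63 + 22*134²) = 1/(-63 + 22*17956) = 1/(-63 + 395032) = 1/394969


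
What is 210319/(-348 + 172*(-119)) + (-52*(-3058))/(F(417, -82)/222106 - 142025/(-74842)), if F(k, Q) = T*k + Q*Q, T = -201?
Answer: 299008247079737339/2915915500656 ≈ 1.0254e+5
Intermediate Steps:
F(k, Q) = Q² - 201*k (F(k, Q) = -201*k + Q*Q = -201*k + Q² = Q² - 201*k)
210319/(-348 + 172*(-119)) + (-52*(-3058))/(F(417, -82)/222106 - 142025/(-74842)) = 210319/(-348 + 172*(-119)) + (-52*(-3058))/(((-82)² - 201*417)/222106 - 142025/(-74842)) = 210319/(-348 - 20468) + 159016/((6724 - 83817)*(1/222106) - 142025*(-1/74842)) = 210319/(-20816) + 159016/(-77093*1/222106 + 6175/3254) = 210319*(-1/20816) + 159016/(-77093/222106 + 6175/3254) = -210319/20816 + 159016/(280160982/180683231) = -210319/20816 + 159016*(180683231/280160982) = -210319/20816 + 14365762330348/140080491 = 299008247079737339/2915915500656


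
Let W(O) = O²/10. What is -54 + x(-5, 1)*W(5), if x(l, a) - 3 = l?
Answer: -59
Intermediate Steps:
x(l, a) = 3 + l
W(O) = O²/10 (W(O) = O²*(⅒) = O²/10)
-54 + x(-5, 1)*W(5) = -54 + (3 - 5)*((⅒)*5²) = -54 - 25/5 = -54 - 2*5/2 = -54 - 5 = -59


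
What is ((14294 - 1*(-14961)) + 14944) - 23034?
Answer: 21165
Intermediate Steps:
((14294 - 1*(-14961)) + 14944) - 23034 = ((14294 + 14961) + 14944) - 23034 = (29255 + 14944) - 23034 = 44199 - 23034 = 21165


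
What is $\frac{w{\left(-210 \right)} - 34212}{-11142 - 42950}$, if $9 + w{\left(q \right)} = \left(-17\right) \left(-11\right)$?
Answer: $\frac{17017}{27046} \approx 0.62919$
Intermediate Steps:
$w{\left(q \right)} = 178$ ($w{\left(q \right)} = -9 - -187 = -9 + 187 = 178$)
$\frac{w{\left(-210 \right)} - 34212}{-11142 - 42950} = \frac{178 - 34212}{-11142 - 42950} = - \frac{34034}{-54092} = \left(-34034\right) \left(- \frac{1}{54092}\right) = \frac{17017}{27046}$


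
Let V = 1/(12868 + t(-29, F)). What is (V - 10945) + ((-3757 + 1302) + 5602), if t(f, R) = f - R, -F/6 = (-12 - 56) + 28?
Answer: -98247001/12599 ≈ -7798.0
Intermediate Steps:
F = 240 (F = -6*((-12 - 56) + 28) = -6*(-68 + 28) = -6*(-40) = 240)
V = 1/12599 (V = 1/(12868 + (-29 - 1*240)) = 1/(12868 + (-29 - 240)) = 1/(12868 - 269) = 1/12599 ≈ 7.9371e-5)
(V - 10945) + ((-3757 + 1302) + 5602) = (1/12599 - 10945) + ((-3757 + 1302) + 5602) = -137896054/12599 + (-2455 + 5602) = -137896054/12599 + 3147 = -98247001/12599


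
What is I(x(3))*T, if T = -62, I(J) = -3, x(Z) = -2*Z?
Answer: 186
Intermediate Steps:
I(x(3))*T = -3*(-62) = 186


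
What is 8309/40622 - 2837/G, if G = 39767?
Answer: 11325231/85021846 ≈ 0.13320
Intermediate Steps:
8309/40622 - 2837/G = 8309/40622 - 2837/39767 = 11325231/85021846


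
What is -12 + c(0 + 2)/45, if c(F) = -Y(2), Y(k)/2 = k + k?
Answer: -548/45 ≈ -12.178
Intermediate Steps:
Y(k) = 4*k (Y(k) = 2*(k + k) = 2*(2*k) = 4*k)
c(F) = -8 (c(F) = -4*2 = -1*8 = -8)
-12 + c(0 + 2)/45 = -12 - 8/45 = -548/45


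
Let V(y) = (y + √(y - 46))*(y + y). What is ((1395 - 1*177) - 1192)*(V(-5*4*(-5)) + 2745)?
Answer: 591370 + 15600*√6 ≈ 6.2958e+5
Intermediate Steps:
V(y) = 2*y*(y + √(-46 + y)) (V(y) = (y + √(-46 + y))*(2*y) = 2*y*(y + √(-46 + y)))
((1395 - 1*177) - 1192)*(V(-5*4*(-5)) + 2745) = ((1395 - 1*177) - 1192)*(2*(-5*4*(-5))*(-5*4*(-5) + √(-46 - 5*4*(-5))) + 2745) = ((1395 - 177) - 1192)*(2*(-20*(-5))*(-20*(-5) + √(-46 - 20*(-5))) + 2745) = (1218 - 1192)*(2*100*(100 + √(-46 + 100)) + 2745) = 26*(2*100*(100 + √54) + 2745) = 26*(2*100*(100 + 3*√6) + 2745) = 26*((20000 + 600*√6) + 2745) = 26*(22745 + 600*√6) = 591370 + 15600*√6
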